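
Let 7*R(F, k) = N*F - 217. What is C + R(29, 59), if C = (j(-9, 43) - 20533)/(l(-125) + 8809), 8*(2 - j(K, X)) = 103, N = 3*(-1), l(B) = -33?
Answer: -22493689/491456 ≈ -45.769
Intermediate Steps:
N = -3
j(K, X) = -87/8 (j(K, X) = 2 - 1/8*103 = 2 - 103/8 = -87/8)
R(F, k) = -31 - 3*F/7 (R(F, k) = (-3*F - 217)/7 = (-217 - 3*F)/7 = -31 - 3*F/7)
C = -164351/70208 (C = (-87/8 - 20533)/(-33 + 8809) = -164351/8/8776 = -164351/8*1/8776 = -164351/70208 ≈ -2.3409)
C + R(29, 59) = -164351/70208 + (-31 - 3/7*29) = -164351/70208 + (-31 - 87/7) = -164351/70208 - 304/7 = -22493689/491456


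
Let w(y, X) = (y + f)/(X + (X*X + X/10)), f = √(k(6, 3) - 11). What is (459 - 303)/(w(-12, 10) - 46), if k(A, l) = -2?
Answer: -88623288/26193937 - 17316*I*√13/26193937 ≈ -3.3834 - 0.0023835*I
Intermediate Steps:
f = I*√13 (f = √(-2 - 11) = √(-13) = I*√13 ≈ 3.6056*I)
w(y, X) = (y + I*√13)/(X² + 11*X/10) (w(y, X) = (y + I*√13)/(X + (X*X + X/10)) = (y + I*√13)/(X + (X² + X*(⅒))) = (y + I*√13)/(X + (X² + X/10)) = (y + I*√13)/(X² + 11*X/10))
(459 - 303)/(w(-12, 10) - 46) = (459 - 303)/(10*(-12 + I*√13)/(10*(11 + 10*10)) - 46) = 156/(10*(⅒)*(-12 + I*√13)/(11 + 100) - 46) = 156/(10*(⅒)*(-12 + I*√13)/111 - 46) = 156/(10*(⅒)*(1/111)*(-12 + I*√13) - 46) = 156/((-4/37 + I*√13/111) - 46) = 156/(-1706/37 + I*√13/111)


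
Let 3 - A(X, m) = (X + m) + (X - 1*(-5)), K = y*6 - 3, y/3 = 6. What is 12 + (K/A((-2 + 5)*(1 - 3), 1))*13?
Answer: 491/3 ≈ 163.67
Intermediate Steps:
y = 18 (y = 3*6 = 18)
K = 105 (K = 18*6 - 3 = 108 - 3 = 105)
A(X, m) = -2 - m - 2*X (A(X, m) = 3 - ((X + m) + (X - 1*(-5))) = 3 - ((X + m) + (X + 5)) = 3 - ((X + m) + (5 + X)) = 3 - (5 + m + 2*X) = 3 + (-5 - m - 2*X) = -2 - m - 2*X)
12 + (K/A((-2 + 5)*(1 - 3), 1))*13 = 12 + (105/(-2 - 1*1 - 2*(-2 + 5)*(1 - 3)))*13 = 12 + (105/(-2 - 1 - 6*(-2)))*13 = 12 + (105/(-2 - 1 - 2*(-6)))*13 = 12 + (105/(-2 - 1 + 12))*13 = 12 + (105/9)*13 = 12 + (105*(⅑))*13 = 12 + (35/3)*13 = 12 + 455/3 = 491/3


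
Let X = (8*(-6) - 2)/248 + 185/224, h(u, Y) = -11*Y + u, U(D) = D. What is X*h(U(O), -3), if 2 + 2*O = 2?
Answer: 143055/6944 ≈ 20.601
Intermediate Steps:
O = 0 (O = -1 + (1/2)*2 = -1 + 1 = 0)
h(u, Y) = u - 11*Y
X = 4335/6944 (X = (-48 - 2)*(1/248) + 185*(1/224) = -50*1/248 + 185/224 = -25/124 + 185/224 = 4335/6944 ≈ 0.62428)
X*h(U(O), -3) = 4335*(0 - 11*(-3))/6944 = 4335*(0 + 33)/6944 = (4335/6944)*33 = 143055/6944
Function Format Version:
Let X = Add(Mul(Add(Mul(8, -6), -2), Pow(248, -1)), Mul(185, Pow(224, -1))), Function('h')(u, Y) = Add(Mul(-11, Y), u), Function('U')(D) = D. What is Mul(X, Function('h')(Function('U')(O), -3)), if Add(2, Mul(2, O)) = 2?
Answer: Rational(143055, 6944) ≈ 20.601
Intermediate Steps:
O = 0 (O = Add(-1, Mul(Rational(1, 2), 2)) = Add(-1, 1) = 0)
Function('h')(u, Y) = Add(u, Mul(-11, Y))
X = Rational(4335, 6944) (X = Add(Mul(Add(-48, -2), Rational(1, 248)), Mul(185, Rational(1, 224))) = Add(Mul(-50, Rational(1, 248)), Rational(185, 224)) = Add(Rational(-25, 124), Rational(185, 224)) = Rational(4335, 6944) ≈ 0.62428)
Mul(X, Function('h')(Function('U')(O), -3)) = Mul(Rational(4335, 6944), Add(0, Mul(-11, -3))) = Mul(Rational(4335, 6944), Add(0, 33)) = Mul(Rational(4335, 6944), 33) = Rational(143055, 6944)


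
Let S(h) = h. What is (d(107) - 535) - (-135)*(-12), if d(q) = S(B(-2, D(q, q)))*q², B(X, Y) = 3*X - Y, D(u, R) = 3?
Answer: -105196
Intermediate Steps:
B(X, Y) = -Y + 3*X
d(q) = -9*q² (d(q) = (-1*3 + 3*(-2))*q² = (-3 - 6)*q² = -9*q²)
(d(107) - 535) - (-135)*(-12) = (-9*107² - 535) - (-135)*(-12) = (-9*11449 - 535) - 15*108 = (-103041 - 535) - 1620 = -103576 - 1620 = -105196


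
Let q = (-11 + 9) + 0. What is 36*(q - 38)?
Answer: -1440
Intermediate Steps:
q = -2 (q = -2 + 0 = -2)
36*(q - 38) = 36*(-2 - 38) = 36*(-40) = -1440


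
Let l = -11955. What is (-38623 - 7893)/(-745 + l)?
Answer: 11629/3175 ≈ 3.6627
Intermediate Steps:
(-38623 - 7893)/(-745 + l) = (-38623 - 7893)/(-745 - 11955) = -46516/(-12700) = -46516*(-1/12700) = 11629/3175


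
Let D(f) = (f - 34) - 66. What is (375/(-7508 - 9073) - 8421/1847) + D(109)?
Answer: 45101579/10208369 ≈ 4.4181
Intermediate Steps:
D(f) = -100 + f (D(f) = (-34 + f) - 66 = -100 + f)
(375/(-7508 - 9073) - 8421/1847) + D(109) = (375/(-7508 - 9073) - 8421/1847) + (-100 + 109) = (375/(-16581) - 8421*1/1847) + 9 = (375*(-1/16581) - 8421/1847) + 9 = (-125/5527 - 8421/1847) + 9 = -46773742/10208369 + 9 = 45101579/10208369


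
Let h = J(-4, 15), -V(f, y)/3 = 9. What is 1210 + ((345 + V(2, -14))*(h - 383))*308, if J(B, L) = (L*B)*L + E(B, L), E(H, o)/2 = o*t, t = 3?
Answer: -116845982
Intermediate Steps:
E(H, o) = 6*o (E(H, o) = 2*(o*3) = 2*(3*o) = 6*o)
V(f, y) = -27 (V(f, y) = -3*9 = -27)
J(B, L) = 6*L + B*L² (J(B, L) = (L*B)*L + 6*L = (B*L)*L + 6*L = B*L² + 6*L = 6*L + B*L²)
h = -810 (h = 15*(6 - 4*15) = 15*(6 - 60) = 15*(-54) = -810)
1210 + ((345 + V(2, -14))*(h - 383))*308 = 1210 + ((345 - 27)*(-810 - 383))*308 = 1210 + (318*(-1193))*308 = 1210 - 379374*308 = 1210 - 116847192 = -116845982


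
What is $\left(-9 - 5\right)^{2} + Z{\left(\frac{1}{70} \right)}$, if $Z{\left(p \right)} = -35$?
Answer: $161$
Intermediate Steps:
$\left(-9 - 5\right)^{2} + Z{\left(\frac{1}{70} \right)} = \left(-9 - 5\right)^{2} - 35 = \left(-14\right)^{2} - 35 = 196 - 35 = 161$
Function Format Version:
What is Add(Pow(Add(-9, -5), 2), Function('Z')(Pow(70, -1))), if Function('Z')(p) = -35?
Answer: 161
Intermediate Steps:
Add(Pow(Add(-9, -5), 2), Function('Z')(Pow(70, -1))) = Add(Pow(Add(-9, -5), 2), -35) = Add(Pow(-14, 2), -35) = Add(196, -35) = 161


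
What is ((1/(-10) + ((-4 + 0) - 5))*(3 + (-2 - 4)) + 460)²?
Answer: 23746129/100 ≈ 2.3746e+5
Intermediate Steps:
((1/(-10) + ((-4 + 0) - 5))*(3 + (-2 - 4)) + 460)² = ((-⅒ + (-4 - 5))*(3 - 6) + 460)² = ((-⅒ - 9)*(-3) + 460)² = (-91/10*(-3) + 460)² = (273/10 + 460)² = (4873/10)² = 23746129/100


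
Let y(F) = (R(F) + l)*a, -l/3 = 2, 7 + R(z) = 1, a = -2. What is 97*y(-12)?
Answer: 2328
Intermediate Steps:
R(z) = -6 (R(z) = -7 + 1 = -6)
l = -6 (l = -3*2 = -6)
y(F) = 24 (y(F) = (-6 - 6)*(-2) = -12*(-2) = 24)
97*y(-12) = 97*24 = 2328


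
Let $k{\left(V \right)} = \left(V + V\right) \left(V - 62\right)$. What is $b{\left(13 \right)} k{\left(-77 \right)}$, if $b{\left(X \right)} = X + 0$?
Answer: $278278$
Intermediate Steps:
$b{\left(X \right)} = X$
$k{\left(V \right)} = 2 V \left(-62 + V\right)$
$b{\left(13 \right)} k{\left(-77 \right)} = 13 \cdot 2 \left(-77\right) \left(-62 - 77\right) = 13 \cdot 2 \left(-77\right) \left(-139\right) = 13 \cdot 21406 = 278278$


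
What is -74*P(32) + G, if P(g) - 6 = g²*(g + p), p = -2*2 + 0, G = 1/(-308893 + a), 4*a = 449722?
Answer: -833854433102/392925 ≈ -2.1222e+6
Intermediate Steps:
a = 224861/2 (a = (¼)*449722 = 224861/2 ≈ 1.1243e+5)
G = -2/392925 (G = 1/(-308893 + 224861/2) = 1/(-392925/2) = -2/392925 ≈ -5.0900e-6)
p = -4 (p = -4 + 0 = -4)
P(g) = 6 + g²*(-4 + g) (P(g) = 6 + g²*(g - 4) = 6 + g²*(-4 + g))
-74*P(32) + G = -74*(6 + 32³ - 4*32²) - 2/392925 = -74*(6 + 32768 - 4*1024) - 2/392925 = -74*(6 + 32768 - 4096) - 2/392925 = -74*28678 - 2/392925 = -2122172 - 2/392925 = -833854433102/392925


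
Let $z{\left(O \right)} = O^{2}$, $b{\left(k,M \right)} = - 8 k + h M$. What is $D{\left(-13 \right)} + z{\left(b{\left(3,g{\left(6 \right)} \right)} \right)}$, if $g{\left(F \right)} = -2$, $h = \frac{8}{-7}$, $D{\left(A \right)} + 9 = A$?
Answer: $\frac{22026}{49} \approx 449.51$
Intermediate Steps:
$D{\left(A \right)} = -9 + A$
$h = - \frac{8}{7}$ ($h = 8 \left(- \frac{1}{7}\right) = - \frac{8}{7} \approx -1.1429$)
$b{\left(k,M \right)} = - 8 k - \frac{8 M}{7}$
$D{\left(-13 \right)} + z{\left(b{\left(3,g{\left(6 \right)} \right)} \right)} = \left(-9 - 13\right) + \left(\left(-8\right) 3 - - \frac{16}{7}\right)^{2} = -22 + \left(-24 + \frac{16}{7}\right)^{2} = -22 + \left(- \frac{152}{7}\right)^{2} = -22 + \frac{23104}{49} = \frac{22026}{49}$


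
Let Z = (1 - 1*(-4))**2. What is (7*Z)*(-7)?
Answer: -1225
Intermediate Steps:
Z = 25 (Z = (1 + 4)**2 = 5**2 = 25)
(7*Z)*(-7) = (7*25)*(-7) = 175*(-7) = -1225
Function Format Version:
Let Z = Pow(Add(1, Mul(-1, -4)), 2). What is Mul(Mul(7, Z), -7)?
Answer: -1225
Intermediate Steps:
Z = 25 (Z = Pow(Add(1, 4), 2) = Pow(5, 2) = 25)
Mul(Mul(7, Z), -7) = Mul(Mul(7, 25), -7) = Mul(175, -7) = -1225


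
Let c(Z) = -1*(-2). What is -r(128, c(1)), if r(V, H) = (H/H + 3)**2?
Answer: -16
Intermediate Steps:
c(Z) = 2
r(V, H) = 16 (r(V, H) = (1 + 3)**2 = 4**2 = 16)
-r(128, c(1)) = -1*16 = -16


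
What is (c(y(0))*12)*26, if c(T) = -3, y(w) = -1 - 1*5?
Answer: -936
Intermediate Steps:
y(w) = -6 (y(w) = -1 - 5 = -6)
(c(y(0))*12)*26 = -3*12*26 = -36*26 = -936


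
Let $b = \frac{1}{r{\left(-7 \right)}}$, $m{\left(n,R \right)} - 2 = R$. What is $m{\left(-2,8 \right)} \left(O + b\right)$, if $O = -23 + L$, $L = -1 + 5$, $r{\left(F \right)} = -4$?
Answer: $- \frac{385}{2} \approx -192.5$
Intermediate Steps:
$m{\left(n,R \right)} = 2 + R$
$L = 4$
$O = -19$ ($O = -23 + 4 = -19$)
$b = - \frac{1}{4}$ ($b = \frac{1}{-4} = - \frac{1}{4} \approx -0.25$)
$m{\left(-2,8 \right)} \left(O + b\right) = \left(2 + 8\right) \left(-19 - \frac{1}{4}\right) = 10 \left(- \frac{77}{4}\right) = - \frac{385}{2}$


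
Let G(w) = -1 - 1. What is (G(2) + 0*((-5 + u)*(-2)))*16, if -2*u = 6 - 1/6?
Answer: -32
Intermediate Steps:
u = -35/12 (u = -(6 - 1/6)/2 = -(6 - 1*⅙)/2 = -(6 - ⅙)/2 = -½*35/6 = -35/12 ≈ -2.9167)
G(w) = -2
(G(2) + 0*((-5 + u)*(-2)))*16 = (-2 + 0*((-5 - 35/12)*(-2)))*16 = (-2 + 0*(-95/12*(-2)))*16 = (-2 + 0*(95/6))*16 = (-2 + 0)*16 = -2*16 = -32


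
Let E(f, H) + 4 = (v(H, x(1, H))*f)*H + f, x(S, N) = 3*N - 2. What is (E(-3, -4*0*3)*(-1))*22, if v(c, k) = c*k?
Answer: 154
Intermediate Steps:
x(S, N) = -2 + 3*N
E(f, H) = -4 + f + f*H²*(-2 + 3*H) (E(f, H) = -4 + (((H*(-2 + 3*H))*f)*H + f) = -4 + ((H*f*(-2 + 3*H))*H + f) = -4 + (f*H²*(-2 + 3*H) + f) = -4 + (f + f*H²*(-2 + 3*H)) = -4 + f + f*H²*(-2 + 3*H))
(E(-3, -4*0*3)*(-1))*22 = ((-4 - 3 - 3*(-4*0*3)²*(-2 + 3*(-4*0*3)))*(-1))*22 = ((-4 - 3 - 3*(0*3)²*(-2 + 3*(0*3)))*(-1))*22 = ((-4 - 3 - 3*0²*(-2 + 3*0))*(-1))*22 = ((-4 - 3 - 3*0*(-2 + 0))*(-1))*22 = ((-4 - 3 - 3*0*(-2))*(-1))*22 = ((-4 - 3 + 0)*(-1))*22 = -7*(-1)*22 = 7*22 = 154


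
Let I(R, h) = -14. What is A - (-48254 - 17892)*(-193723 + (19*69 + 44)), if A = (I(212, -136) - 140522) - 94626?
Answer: -12724608890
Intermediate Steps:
A = -235162 (A = (-14 - 140522) - 94626 = -140536 - 94626 = -235162)
A - (-48254 - 17892)*(-193723 + (19*69 + 44)) = -235162 - (-48254 - 17892)*(-193723 + (19*69 + 44)) = -235162 - (-66146)*(-193723 + (1311 + 44)) = -235162 - (-66146)*(-193723 + 1355) = -235162 - (-66146)*(-192368) = -235162 - 1*12724373728 = -235162 - 12724373728 = -12724608890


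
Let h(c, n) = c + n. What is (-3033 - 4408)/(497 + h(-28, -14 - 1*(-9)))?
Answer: -7441/464 ≈ -16.037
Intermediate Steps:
(-3033 - 4408)/(497 + h(-28, -14 - 1*(-9))) = (-3033 - 4408)/(497 + (-28 + (-14 - 1*(-9)))) = -7441/(497 + (-28 + (-14 + 9))) = -7441/(497 + (-28 - 5)) = -7441/(497 - 33) = -7441/464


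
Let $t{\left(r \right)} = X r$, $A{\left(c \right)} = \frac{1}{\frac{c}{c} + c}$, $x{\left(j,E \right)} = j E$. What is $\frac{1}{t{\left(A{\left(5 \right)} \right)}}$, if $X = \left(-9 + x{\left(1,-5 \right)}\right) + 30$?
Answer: $\frac{3}{8} \approx 0.375$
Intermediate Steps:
$x{\left(j,E \right)} = E j$
$X = 16$ ($X = \left(-9 - 5\right) + 30 = -14 + 30 = 16$)
$A{\left(c \right)} = \frac{1}{1 + c}$
$t{\left(r \right)} = 16 r$
$\frac{1}{t{\left(A{\left(5 \right)} \right)}} = \frac{1}{16 \frac{1}{1 + 5}} = \frac{1}{16 \cdot \frac{1}{6}} = \frac{1}{\frac{8}{3}} = \frac{3}{8}$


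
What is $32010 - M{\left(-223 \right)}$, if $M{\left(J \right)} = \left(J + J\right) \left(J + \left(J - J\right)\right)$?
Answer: $-67448$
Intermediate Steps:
$M{\left(J \right)} = 2 J^{2}$ ($M{\left(J \right)} = 2 J \left(J + 0\right) = 2 J J = 2 J^{2}$)
$32010 - M{\left(-223 \right)} = 32010 - 2 \left(-223\right)^{2} = 32010 - 2 \cdot 49729 = 32010 - 99458 = -67448$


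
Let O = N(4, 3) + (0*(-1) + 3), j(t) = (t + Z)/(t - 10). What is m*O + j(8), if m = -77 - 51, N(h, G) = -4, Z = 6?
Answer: 121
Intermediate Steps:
j(t) = (6 + t)/(-10 + t) (j(t) = (t + 6)/(t - 10) = (6 + t)/(-10 + t))
m = -128
O = -1 (O = -4 + (0*(-1) + 3) = -4 + (0 + 3) = -4 + 3 = -1)
m*O + j(8) = -128*(-1) + (6 + 8)/(-10 + 8) = 128 + 14/(-2) = 128 - 1/2*14 = 128 - 7 = 121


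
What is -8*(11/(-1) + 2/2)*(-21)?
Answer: -1680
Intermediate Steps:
-8*(11/(-1) + 2/2)*(-21) = -8*(11*(-1) + 2*(1/2))*(-21) = -8*(-11 + 1)*(-21) = -8*(-10)*(-21) = 80*(-21) = -1680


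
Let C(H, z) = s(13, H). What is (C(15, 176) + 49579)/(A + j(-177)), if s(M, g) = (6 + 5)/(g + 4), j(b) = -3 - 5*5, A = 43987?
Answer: 314004/278407 ≈ 1.1279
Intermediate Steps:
j(b) = -28 (j(b) = -3 - 25 = -28)
s(M, g) = 11/(4 + g)
C(H, z) = 11/(4 + H)
(C(15, 176) + 49579)/(A + j(-177)) = (11/(4 + 15) + 49579)/(43987 - 28) = (11/19 + 49579)/43959 = (11*(1/19) + 49579)*(1/43959) = (11/19 + 49579)*(1/43959) = (942012/19)*(1/43959) = 314004/278407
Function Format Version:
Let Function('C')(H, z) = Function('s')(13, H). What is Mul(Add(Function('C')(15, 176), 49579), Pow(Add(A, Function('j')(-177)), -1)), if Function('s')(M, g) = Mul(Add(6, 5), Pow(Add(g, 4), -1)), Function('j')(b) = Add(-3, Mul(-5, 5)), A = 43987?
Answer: Rational(314004, 278407) ≈ 1.1279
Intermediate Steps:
Function('j')(b) = -28 (Function('j')(b) = Add(-3, -25) = -28)
Function('s')(M, g) = Mul(11, Pow(Add(4, g), -1))
Function('C')(H, z) = Mul(11, Pow(Add(4, H), -1))
Mul(Add(Function('C')(15, 176), 49579), Pow(Add(A, Function('j')(-177)), -1)) = Mul(Add(Mul(11, Pow(Add(4, 15), -1)), 49579), Pow(Add(43987, -28), -1)) = Mul(Add(Mul(11, Pow(19, -1)), 49579), Pow(43959, -1)) = Mul(Add(Mul(11, Rational(1, 19)), 49579), Rational(1, 43959)) = Mul(Add(Rational(11, 19), 49579), Rational(1, 43959)) = Mul(Rational(942012, 19), Rational(1, 43959)) = Rational(314004, 278407)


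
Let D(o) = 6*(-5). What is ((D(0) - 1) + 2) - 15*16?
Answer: -269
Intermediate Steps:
D(o) = -30
((D(0) - 1) + 2) - 15*16 = ((-30 - 1) + 2) - 15*16 = (-31 + 2) - 240 = -29 - 240 = -269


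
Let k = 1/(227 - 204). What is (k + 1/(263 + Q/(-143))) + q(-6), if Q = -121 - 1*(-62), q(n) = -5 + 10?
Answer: 4372777/866364 ≈ 5.0473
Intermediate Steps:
q(n) = 5
Q = -59 (Q = -121 + 62 = -59)
k = 1/23 ≈ 0.043478
(k + 1/(263 + Q/(-143))) + q(-6) = (1/23 + 1/(263 - 59/(-143))) + 5 = (1/23 + 1/(263 - 59*(-1/143))) + 5 = (1/23 + 1/(263 + 59/143)) + 5 = (1/23 + 1/(37668/143)) + 5 = (1/23 + 143/37668) + 5 = 40957/866364 + 5 = 4372777/866364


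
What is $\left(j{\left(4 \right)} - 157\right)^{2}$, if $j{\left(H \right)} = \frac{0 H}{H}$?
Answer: $24649$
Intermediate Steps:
$j{\left(H \right)} = 0$ ($j{\left(H \right)} = \frac{0}{H} = 0$)
$\left(j{\left(4 \right)} - 157\right)^{2} = \left(0 - 157\right)^{2} = \left(-157\right)^{2} = 24649$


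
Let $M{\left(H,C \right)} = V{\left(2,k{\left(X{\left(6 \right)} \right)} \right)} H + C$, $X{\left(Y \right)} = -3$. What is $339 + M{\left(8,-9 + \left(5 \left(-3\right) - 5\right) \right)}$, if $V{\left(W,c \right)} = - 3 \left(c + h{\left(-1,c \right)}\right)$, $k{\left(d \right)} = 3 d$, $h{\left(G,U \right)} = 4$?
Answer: $430$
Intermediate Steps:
$V{\left(W,c \right)} = -12 - 3 c$ ($V{\left(W,c \right)} = - 3 \left(c + 4\right) = - 3 \left(4 + c\right) = -12 - 3 c$)
$M{\left(H,C \right)} = C + 15 H$ ($M{\left(H,C \right)} = \left(-12 - 3 \cdot 3 \left(-3\right)\right) H + C = \left(-12 - -27\right) H + C = \left(-12 + 27\right) H + C = 15 H + C = C + 15 H$)
$339 + M{\left(8,-9 + \left(5 \left(-3\right) - 5\right) \right)} = 339 + \left(\left(-9 + \left(5 \left(-3\right) - 5\right)\right) + 15 \cdot 8\right) = 339 + \left(\left(-9 - 20\right) + 120\right) = 339 + \left(-29 + 120\right) = 339 + 91 = 430$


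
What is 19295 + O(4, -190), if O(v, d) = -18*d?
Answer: 22715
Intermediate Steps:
19295 + O(4, -190) = 19295 - 18*(-190) = 19295 + 3420 = 22715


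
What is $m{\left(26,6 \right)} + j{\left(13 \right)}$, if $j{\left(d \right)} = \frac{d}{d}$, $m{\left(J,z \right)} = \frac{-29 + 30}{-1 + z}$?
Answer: $\frac{6}{5} \approx 1.2$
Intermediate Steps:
$m{\left(J,z \right)} = \frac{1}{-1 + z}$ ($m{\left(J,z \right)} = 1 \frac{1}{-1 + z} = \frac{1}{-1 + z}$)
$j{\left(d \right)} = 1$
$m{\left(26,6 \right)} + j{\left(13 \right)} = \frac{1}{-1 + 6} + 1 = \frac{1}{5} + 1 = \frac{6}{5}$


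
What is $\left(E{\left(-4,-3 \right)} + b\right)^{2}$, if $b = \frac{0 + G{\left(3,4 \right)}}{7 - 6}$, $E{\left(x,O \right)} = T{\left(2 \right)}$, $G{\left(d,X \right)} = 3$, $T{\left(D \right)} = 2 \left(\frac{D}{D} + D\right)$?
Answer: $81$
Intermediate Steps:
$T{\left(D \right)} = 2 + 2 D$ ($T{\left(D \right)} = 2 \left(1 + D\right) = 2 + 2 D$)
$E{\left(x,O \right)} = 6$ ($E{\left(x,O \right)} = 2 + 2 \cdot 2 = 2 + 4 = 6$)
$b = 3$ ($b = \frac{0 + 3}{7 - 6} = \frac{3}{1} = 3 \cdot 1 = 3$)
$\left(E{\left(-4,-3 \right)} + b\right)^{2} = \left(6 + 3\right)^{2} = 9^{2} = 81$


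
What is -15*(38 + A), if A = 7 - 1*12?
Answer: -495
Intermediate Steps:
A = -5 (A = 7 - 12 = -5)
-15*(38 + A) = -15*(38 - 5) = -15*33 = -495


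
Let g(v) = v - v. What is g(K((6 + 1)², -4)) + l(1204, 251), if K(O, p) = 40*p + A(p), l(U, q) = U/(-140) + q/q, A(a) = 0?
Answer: -38/5 ≈ -7.6000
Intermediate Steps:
l(U, q) = 1 - U/140 (l(U, q) = U*(-1/140) + 1 = -U/140 + 1 = 1 - U/140)
K(O, p) = 40*p (K(O, p) = 40*p + 0 = 40*p)
g(v) = 0
g(K((6 + 1)², -4)) + l(1204, 251) = 0 + (1 - 1/140*1204) = 0 + (1 - 43/5) = 0 - 38/5 = -38/5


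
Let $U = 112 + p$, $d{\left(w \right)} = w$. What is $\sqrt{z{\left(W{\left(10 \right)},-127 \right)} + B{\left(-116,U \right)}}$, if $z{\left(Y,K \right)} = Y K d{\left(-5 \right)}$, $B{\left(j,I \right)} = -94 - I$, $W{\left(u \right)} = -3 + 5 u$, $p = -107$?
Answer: $\sqrt{29746} \approx 172.47$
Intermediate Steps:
$U = 5$ ($U = 112 - 107 = 5$)
$z{\left(Y,K \right)} = - 5 K Y$ ($z{\left(Y,K \right)} = Y K \left(-5\right) = K Y \left(-5\right) = - 5 K Y$)
$\sqrt{z{\left(W{\left(10 \right)},-127 \right)} + B{\left(-116,U \right)}} = \sqrt{\left(-5\right) \left(-127\right) \left(-3 + 5 \cdot 10\right) - 99} = \sqrt{\left(-5\right) \left(-127\right) \left(-3 + 50\right) - 99} = \sqrt{\left(-5\right) \left(-127\right) 47 - 99} = \sqrt{29845 - 99} = \sqrt{29746}$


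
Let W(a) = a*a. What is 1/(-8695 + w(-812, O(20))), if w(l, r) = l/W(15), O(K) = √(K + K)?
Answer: -225/1957187 ≈ -0.00011496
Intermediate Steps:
W(a) = a²
O(K) = √2*√K (O(K) = √(2*K) = √2*√K)
w(l, r) = l/225 (w(l, r) = l/(15²) = l/225)
1/(-8695 + w(-812, O(20))) = 1/(-8695 + (1/225)*(-812)) = 1/(-8695 - 812/225) = 1/(-1957187/225) = -225/1957187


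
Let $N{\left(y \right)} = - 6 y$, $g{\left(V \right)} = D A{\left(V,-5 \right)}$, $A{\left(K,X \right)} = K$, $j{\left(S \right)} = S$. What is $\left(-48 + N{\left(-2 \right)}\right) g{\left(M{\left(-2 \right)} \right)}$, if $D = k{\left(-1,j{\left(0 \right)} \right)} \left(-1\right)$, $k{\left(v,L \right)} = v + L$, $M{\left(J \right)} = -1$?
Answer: $36$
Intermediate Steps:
$k{\left(v,L \right)} = L + v$
$D = 1$ ($D = \left(0 - 1\right) \left(-1\right) = \left(-1\right) \left(-1\right) = 1$)
$g{\left(V \right)} = V$ ($g{\left(V \right)} = 1 V = V$)
$\left(-48 + N{\left(-2 \right)}\right) g{\left(M{\left(-2 \right)} \right)} = \left(-48 - -12\right) \left(-1\right) = \left(-48 + 12\right) \left(-1\right) = \left(-36\right) \left(-1\right) = 36$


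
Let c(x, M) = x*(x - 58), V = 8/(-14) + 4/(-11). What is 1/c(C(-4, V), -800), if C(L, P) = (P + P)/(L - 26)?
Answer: -148225/535344 ≈ -0.27688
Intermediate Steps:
V = -72/77 (V = 8*(-1/14) + 4*(-1/11) = -4/7 - 4/11 = -72/77 ≈ -0.93507)
C(L, P) = 2*P/(-26 + L) (C(L, P) = (2*P)/(-26 + L) = 2*P/(-26 + L))
c(x, M) = x*(-58 + x)
1/c(C(-4, V), -800) = 1/((2*(-72/77)/(-26 - 4))*(-58 + 2*(-72/77)/(-26 - 4))) = 1/((2*(-72/77)/(-30))*(-58 + 2*(-72/77)/(-30))) = 1/((2*(-72/77)*(-1/30))*(-58 + 2*(-72/77)*(-1/30))) = 1/(24*(-58 + 24/385)/385) = 1/((24/385)*(-22306/385)) = 1/(-535344/148225) = -148225/535344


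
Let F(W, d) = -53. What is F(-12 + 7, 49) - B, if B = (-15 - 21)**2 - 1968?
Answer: 619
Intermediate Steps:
B = -672 (B = (-36)**2 - 1968 = 1296 - 1968 = -672)
F(-12 + 7, 49) - B = -53 - 1*(-672) = -53 + 672 = 619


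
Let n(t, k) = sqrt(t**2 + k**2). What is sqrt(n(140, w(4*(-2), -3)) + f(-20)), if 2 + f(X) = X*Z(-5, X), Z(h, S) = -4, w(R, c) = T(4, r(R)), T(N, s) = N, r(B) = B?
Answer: sqrt(78 + 4*sqrt(1226)) ≈ 14.767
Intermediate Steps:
w(R, c) = 4
f(X) = -2 - 4*X (f(X) = -2 + X*(-4) = -2 - 4*X)
n(t, k) = sqrt(k**2 + t**2)
sqrt(n(140, w(4*(-2), -3)) + f(-20)) = sqrt(sqrt(4**2 + 140**2) + (-2 - 4*(-20))) = sqrt(sqrt(16 + 19600) + (-2 + 80)) = sqrt(sqrt(19616) + 78) = sqrt(4*sqrt(1226) + 78) = sqrt(78 + 4*sqrt(1226))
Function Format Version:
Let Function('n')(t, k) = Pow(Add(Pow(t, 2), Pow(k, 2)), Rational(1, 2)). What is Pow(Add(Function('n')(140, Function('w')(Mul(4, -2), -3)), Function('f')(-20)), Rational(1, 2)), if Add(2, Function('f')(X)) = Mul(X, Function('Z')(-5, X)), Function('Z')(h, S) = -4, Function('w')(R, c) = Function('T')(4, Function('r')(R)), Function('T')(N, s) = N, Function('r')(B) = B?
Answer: Pow(Add(78, Mul(4, Pow(1226, Rational(1, 2)))), Rational(1, 2)) ≈ 14.767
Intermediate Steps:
Function('w')(R, c) = 4
Function('f')(X) = Add(-2, Mul(-4, X)) (Function('f')(X) = Add(-2, Mul(X, -4)) = Add(-2, Mul(-4, X)))
Function('n')(t, k) = Pow(Add(Pow(k, 2), Pow(t, 2)), Rational(1, 2))
Pow(Add(Function('n')(140, Function('w')(Mul(4, -2), -3)), Function('f')(-20)), Rational(1, 2)) = Pow(Add(Pow(Add(Pow(4, 2), Pow(140, 2)), Rational(1, 2)), Add(-2, Mul(-4, -20))), Rational(1, 2)) = Pow(Add(Pow(Add(16, 19600), Rational(1, 2)), Add(-2, 80)), Rational(1, 2)) = Pow(Add(Pow(19616, Rational(1, 2)), 78), Rational(1, 2)) = Pow(Add(Mul(4, Pow(1226, Rational(1, 2))), 78), Rational(1, 2)) = Pow(Add(78, Mul(4, Pow(1226, Rational(1, 2)))), Rational(1, 2))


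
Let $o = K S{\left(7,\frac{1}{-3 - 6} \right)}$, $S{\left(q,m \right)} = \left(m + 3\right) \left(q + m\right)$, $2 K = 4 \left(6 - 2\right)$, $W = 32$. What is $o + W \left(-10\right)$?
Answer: $- \frac{13024}{81} \approx -160.79$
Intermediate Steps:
$K = 8$ ($K = \frac{4 \left(6 - 2\right)}{2} = \frac{4 \cdot 4}{2} = \frac{1}{2} \cdot 16 = 8$)
$S{\left(q,m \right)} = \left(3 + m\right) \left(m + q\right)$
$o = \frac{12896}{81}$ ($o = 8 \left(\left(\frac{1}{-3 - 6}\right)^{2} + \frac{3}{-3 - 6} + 3 \cdot 7 + \frac{1}{-3 - 6} \cdot 7\right) = 8 \left(\left(\frac{1}{-9}\right)^{2} + \frac{3}{-9} + 21 + \frac{1}{-9} \cdot 7\right) = 8 \left(\left(- \frac{1}{9}\right)^{2} + 3 \left(- \frac{1}{9}\right) + 21 - \frac{7}{9}\right) = 8 \left(\frac{1}{81} - \frac{1}{3} + 21 - \frac{7}{9}\right) = 8 \cdot \frac{1612}{81} = \frac{12896}{81} \approx 159.21$)
$o + W \left(-10\right) = \frac{12896}{81} + 32 \left(-10\right) = \frac{12896}{81} - 320 = - \frac{13024}{81}$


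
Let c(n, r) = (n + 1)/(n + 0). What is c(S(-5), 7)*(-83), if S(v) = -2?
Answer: -83/2 ≈ -41.500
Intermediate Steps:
c(n, r) = (1 + n)/n
c(S(-5), 7)*(-83) = ((1 - 2)/(-2))*(-83) = -½*(-1)*(-83) = (½)*(-83) = -83/2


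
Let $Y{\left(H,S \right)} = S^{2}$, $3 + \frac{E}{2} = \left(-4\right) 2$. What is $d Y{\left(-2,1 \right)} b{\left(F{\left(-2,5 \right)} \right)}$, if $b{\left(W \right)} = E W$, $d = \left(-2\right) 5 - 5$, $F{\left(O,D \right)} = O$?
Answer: $-660$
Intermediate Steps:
$E = -22$ ($E = -6 + 2 \left(\left(-4\right) 2\right) = -6 + 2 \left(-8\right) = -6 - 16 = -22$)
$d = -15$ ($d = -10 - 5 = -15$)
$b{\left(W \right)} = - 22 W$
$d Y{\left(-2,1 \right)} b{\left(F{\left(-2,5 \right)} \right)} = - 15 \cdot 1^{2} \left(\left(-22\right) \left(-2\right)\right) = \left(-15\right) 1 \cdot 44 = \left(-15\right) 44 = -660$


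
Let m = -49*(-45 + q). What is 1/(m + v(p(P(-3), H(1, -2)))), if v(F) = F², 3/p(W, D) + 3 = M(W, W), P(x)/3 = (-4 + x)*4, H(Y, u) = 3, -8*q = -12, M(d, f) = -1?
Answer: 16/34113 ≈ 0.00046903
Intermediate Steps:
q = 3/2 (q = -⅛*(-12) = 3/2 ≈ 1.5000)
P(x) = -48 + 12*x (P(x) = 3*((-4 + x)*4) = 3*(-16 + 4*x) = -48 + 12*x)
p(W, D) = -¾ (p(W, D) = 3/(-3 - 1) = 3/(-4) = 3*(-¼) = -¾)
m = 4263/2 (m = -49*(-45 + 3/2) = -49*(-87/2) = 4263/2 ≈ 2131.5)
1/(m + v(p(P(-3), H(1, -2)))) = 1/(4263/2 + (-¾)²) = 1/(4263/2 + 9/16) = 1/(34113/16) = 16/34113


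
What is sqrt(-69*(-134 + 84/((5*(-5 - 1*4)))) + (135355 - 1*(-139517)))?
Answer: sqrt(7106170)/5 ≈ 533.15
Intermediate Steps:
sqrt(-69*(-134 + 84/((5*(-5 - 1*4)))) + (135355 - 1*(-139517))) = sqrt(-69*(-134 + 84/((5*(-5 - 4)))) + (135355 + 139517)) = sqrt(-69*(-134 + 84/((5*(-9)))) + 274872) = sqrt(-69*(-134 + 84/(-45)) + 274872) = sqrt(-69*(-134 + 84*(-1/45)) + 274872) = sqrt(-69*(-134 - 28/15) + 274872) = sqrt(-69*(-2038/15) + 274872) = sqrt(46874/5 + 274872) = sqrt(1421234/5) = sqrt(7106170)/5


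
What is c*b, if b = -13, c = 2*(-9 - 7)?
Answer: 416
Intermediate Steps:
c = -32 (c = 2*(-16) = -32)
c*b = -32*(-13) = 416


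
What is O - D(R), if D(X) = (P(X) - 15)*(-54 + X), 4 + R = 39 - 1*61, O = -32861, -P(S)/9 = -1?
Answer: -33341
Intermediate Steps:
P(S) = 9 (P(S) = -9*(-1) = 9)
R = -26 (R = -4 + (39 - 1*61) = -4 + (39 - 61) = -4 - 22 = -26)
D(X) = 324 - 6*X (D(X) = (9 - 15)*(-54 + X) = -6*(-54 + X) = 324 - 6*X)
O - D(R) = -32861 - (324 - 6*(-26)) = -32861 - (324 + 156) = -32861 - 1*480 = -32861 - 480 = -33341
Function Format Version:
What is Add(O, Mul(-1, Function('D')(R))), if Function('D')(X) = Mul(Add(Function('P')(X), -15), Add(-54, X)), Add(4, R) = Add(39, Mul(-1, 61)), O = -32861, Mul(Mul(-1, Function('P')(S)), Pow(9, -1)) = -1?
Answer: -33341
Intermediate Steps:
Function('P')(S) = 9 (Function('P')(S) = Mul(-9, -1) = 9)
R = -26 (R = Add(-4, Add(39, Mul(-1, 61))) = Add(-4, Add(39, -61)) = Add(-4, -22) = -26)
Function('D')(X) = Add(324, Mul(-6, X)) (Function('D')(X) = Mul(Add(9, -15), Add(-54, X)) = Mul(-6, Add(-54, X)) = Add(324, Mul(-6, X)))
Add(O, Mul(-1, Function('D')(R))) = Add(-32861, Mul(-1, Add(324, Mul(-6, -26)))) = Add(-32861, Mul(-1, Add(324, 156))) = Add(-32861, Mul(-1, 480)) = Add(-32861, -480) = -33341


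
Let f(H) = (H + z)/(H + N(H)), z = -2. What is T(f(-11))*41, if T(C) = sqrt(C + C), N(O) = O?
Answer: 41*sqrt(143)/11 ≈ 44.572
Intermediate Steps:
f(H) = (-2 + H)/(2*H) (f(H) = (H - 2)/(H + H) = (-2 + H)/((2*H)) = (-2 + H)*(1/(2*H)) = (-2 + H)/(2*H))
T(C) = sqrt(2)*sqrt(C) (T(C) = sqrt(2*C) = sqrt(2)*sqrt(C))
T(f(-11))*41 = (sqrt(2)*sqrt((1/2)*(-2 - 11)/(-11)))*41 = (sqrt(2)*sqrt((1/2)*(-1/11)*(-13)))*41 = (sqrt(2)*sqrt(13/22))*41 = (sqrt(2)*(sqrt(286)/22))*41 = (sqrt(143)/11)*41 = 41*sqrt(143)/11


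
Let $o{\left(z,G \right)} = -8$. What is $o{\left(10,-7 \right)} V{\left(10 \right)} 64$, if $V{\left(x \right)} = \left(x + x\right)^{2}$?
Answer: $-204800$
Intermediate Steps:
$V{\left(x \right)} = 4 x^{2}$ ($V{\left(x \right)} = \left(2 x\right)^{2} = 4 x^{2}$)
$o{\left(10,-7 \right)} V{\left(10 \right)} 64 = - 8 \cdot 4 \cdot 10^{2} \cdot 64 = - 8 \cdot 4 \cdot 100 \cdot 64 = \left(-8\right) 400 \cdot 64 = \left(-3200\right) 64 = -204800$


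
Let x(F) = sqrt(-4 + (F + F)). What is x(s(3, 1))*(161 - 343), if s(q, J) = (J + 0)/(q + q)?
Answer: -182*I*sqrt(33)/3 ≈ -348.5*I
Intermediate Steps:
s(q, J) = J/(2*q) (s(q, J) = J/((2*q)) = J*(1/(2*q)) = J/(2*q))
x(F) = sqrt(-4 + 2*F)
x(s(3, 1))*(161 - 343) = sqrt(-4 + 2*((1/2)*1/3))*(161 - 343) = sqrt(-4 + 2*((1/2)*1*(1/3)))*(-182) = sqrt(-4 + 2*(1/6))*(-182) = sqrt(-4 + 1/3)*(-182) = sqrt(-11/3)*(-182) = (I*sqrt(33)/3)*(-182) = -182*I*sqrt(33)/3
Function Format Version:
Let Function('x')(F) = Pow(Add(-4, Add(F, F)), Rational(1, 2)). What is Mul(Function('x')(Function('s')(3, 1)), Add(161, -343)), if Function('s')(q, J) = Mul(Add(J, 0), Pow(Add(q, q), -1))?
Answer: Mul(Rational(-182, 3), I, Pow(33, Rational(1, 2))) ≈ Mul(-348.50, I)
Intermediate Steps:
Function('s')(q, J) = Mul(Rational(1, 2), J, Pow(q, -1)) (Function('s')(q, J) = Mul(J, Pow(Mul(2, q), -1)) = Mul(J, Mul(Rational(1, 2), Pow(q, -1))) = Mul(Rational(1, 2), J, Pow(q, -1)))
Function('x')(F) = Pow(Add(-4, Mul(2, F)), Rational(1, 2))
Mul(Function('x')(Function('s')(3, 1)), Add(161, -343)) = Mul(Pow(Add(-4, Mul(2, Mul(Rational(1, 2), 1, Pow(3, -1)))), Rational(1, 2)), Add(161, -343)) = Mul(Pow(Add(-4, Mul(2, Mul(Rational(1, 2), 1, Rational(1, 3)))), Rational(1, 2)), -182) = Mul(Pow(Add(-4, Mul(2, Rational(1, 6))), Rational(1, 2)), -182) = Mul(Pow(Add(-4, Rational(1, 3)), Rational(1, 2)), -182) = Mul(Pow(Rational(-11, 3), Rational(1, 2)), -182) = Mul(Mul(Rational(1, 3), I, Pow(33, Rational(1, 2))), -182) = Mul(Rational(-182, 3), I, Pow(33, Rational(1, 2)))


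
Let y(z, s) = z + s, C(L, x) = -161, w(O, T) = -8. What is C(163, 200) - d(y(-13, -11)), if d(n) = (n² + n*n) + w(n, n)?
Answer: -1305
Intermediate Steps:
y(z, s) = s + z
d(n) = -8 + 2*n² (d(n) = (n² + n*n) - 8 = (n² + n²) - 8 = 2*n² - 8 = -8 + 2*n²)
C(163, 200) - d(y(-13, -11)) = -161 - (-8 + 2*(-11 - 13)²) = -161 - (-8 + 2*(-24)²) = -161 - (-8 + 2*576) = -161 - (-8 + 1152) = -161 - 1*1144 = -161 - 1144 = -1305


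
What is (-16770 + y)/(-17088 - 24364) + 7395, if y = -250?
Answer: 76638640/10363 ≈ 7395.4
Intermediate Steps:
(-16770 + y)/(-17088 - 24364) + 7395 = (-16770 - 250)/(-17088 - 24364) + 7395 = -17020/(-41452) + 7395 = -17020*(-1/41452) + 7395 = 4255/10363 + 7395 = 76638640/10363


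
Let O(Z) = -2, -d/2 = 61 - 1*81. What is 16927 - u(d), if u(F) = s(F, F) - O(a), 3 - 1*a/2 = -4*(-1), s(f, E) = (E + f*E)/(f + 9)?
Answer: 827685/49 ≈ 16892.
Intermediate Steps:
d = 40 (d = -2*(61 - 1*81) = -2*(61 - 81) = -2*(-20) = 40)
s(f, E) = (E + E*f)/(9 + f)
a = -2 (a = 6 - (-8)*(-1) = 6 - 2*4 = 6 - 8 = -2)
u(F) = 2 + F*(1 + F)/(9 + F) (u(F) = F*(1 + F)/(9 + F) - 1*(-2) = F*(1 + F)/(9 + F) + 2 = 2 + F*(1 + F)/(9 + F))
16927 - u(d) = 16927 - (18 + 40² + 3*40)/(9 + 40) = 16927 - (18 + 1600 + 120)/49 = 16927 - 1738/49 = 827685/49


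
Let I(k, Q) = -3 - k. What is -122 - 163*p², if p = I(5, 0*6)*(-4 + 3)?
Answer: -10554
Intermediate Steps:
p = 8 (p = (-3 - 1*5)*(-4 + 3) = (-3 - 5)*(-1) = -8*(-1) = 8)
-122 - 163*p² = -122 - 163*8² = -122 - 163*64 = -122 - 10432 = -10554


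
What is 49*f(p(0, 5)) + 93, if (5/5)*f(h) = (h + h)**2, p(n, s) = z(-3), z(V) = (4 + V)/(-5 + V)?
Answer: 1537/16 ≈ 96.063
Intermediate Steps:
z(V) = (4 + V)/(-5 + V)
p(n, s) = -1/8 (p(n, s) = (4 - 3)/(-5 - 3) = 1/(-8) = -1/8*1 = -1/8)
f(h) = 4*h**2 (f(h) = (h + h)**2 = (2*h)**2 = 4*h**2)
49*f(p(0, 5)) + 93 = 49*(4*(-1/8)**2) + 93 = 49*(4*(1/64)) + 93 = 49*(1/16) + 93 = 49/16 + 93 = 1537/16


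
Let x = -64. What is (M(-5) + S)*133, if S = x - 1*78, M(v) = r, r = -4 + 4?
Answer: -18886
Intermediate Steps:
r = 0
M(v) = 0
S = -142 (S = -64 - 1*78 = -64 - 78 = -142)
(M(-5) + S)*133 = (0 - 142)*133 = -142*133 = -18886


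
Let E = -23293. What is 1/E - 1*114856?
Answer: -2675340809/23293 ≈ -1.1486e+5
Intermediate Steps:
1/E - 1*114856 = 1/(-23293) - 1*114856 = -1/23293 - 114856 = -2675340809/23293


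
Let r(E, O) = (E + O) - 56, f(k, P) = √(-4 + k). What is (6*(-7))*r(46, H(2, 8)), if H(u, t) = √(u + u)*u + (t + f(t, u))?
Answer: -168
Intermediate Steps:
H(u, t) = t + √(-4 + t) + √2*u^(3/2) (H(u, t) = √(u + u)*u + (t + √(-4 + t)) = √(2*u)*u + (t + √(-4 + t)) = (√2*√u)*u + (t + √(-4 + t)) = √2*u^(3/2) + (t + √(-4 + t)) = t + √(-4 + t) + √2*u^(3/2))
r(E, O) = -56 + E + O
(6*(-7))*r(46, H(2, 8)) = (6*(-7))*(-56 + 46 + (8 + √(-4 + 8) + √2*2^(3/2))) = -42*(-56 + 46 + (8 + √4 + √2*(2*√2))) = -42*(-56 + 46 + (8 + 2 + 4)) = -42*(-56 + 46 + 14) = -42*4 = -168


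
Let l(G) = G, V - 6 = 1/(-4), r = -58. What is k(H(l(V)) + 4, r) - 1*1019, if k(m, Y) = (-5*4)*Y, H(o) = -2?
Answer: 141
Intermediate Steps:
V = 23/4 (V = 6 + 1/(-4) = 6 - ¼ = 23/4 ≈ 5.7500)
k(m, Y) = -20*Y
k(H(l(V)) + 4, r) - 1*1019 = -20*(-58) - 1*1019 = 1160 - 1019 = 141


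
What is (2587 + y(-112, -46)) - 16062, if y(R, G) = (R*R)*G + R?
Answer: -590611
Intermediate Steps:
y(R, G) = R + G*R**2 (y(R, G) = R**2*G + R = G*R**2 + R = R + G*R**2)
(2587 + y(-112, -46)) - 16062 = (2587 - 112*(1 - 46*(-112))) - 16062 = (2587 - 112*(1 + 5152)) - 16062 = (2587 - 112*5153) - 16062 = (2587 - 577136) - 16062 = -574549 - 16062 = -590611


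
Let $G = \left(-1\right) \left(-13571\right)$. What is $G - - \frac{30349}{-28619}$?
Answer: $\frac{388358100}{28619} \approx 13570.0$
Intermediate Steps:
$G = 13571$
$G - - \frac{30349}{-28619} = 13571 - - \frac{30349}{-28619} = 13571 - \left(-30349\right) \left(- \frac{1}{28619}\right) = 13571 - \frac{30349}{28619} = \frac{388358100}{28619}$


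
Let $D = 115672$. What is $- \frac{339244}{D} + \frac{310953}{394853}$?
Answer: $- \frac{24495738929}{11418359054} \approx -2.1453$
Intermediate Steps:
$- \frac{339244}{D} + \frac{310953}{394853} = - \frac{339244}{115672} + \frac{310953}{394853} = \left(-339244\right) \frac{1}{115672} + 310953 \cdot \frac{1}{394853} = - \frac{84811}{28918} + \frac{310953}{394853} = - \frac{24495738929}{11418359054}$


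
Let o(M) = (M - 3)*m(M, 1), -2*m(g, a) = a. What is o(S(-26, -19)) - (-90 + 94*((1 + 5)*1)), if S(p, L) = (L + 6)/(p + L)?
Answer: -21269/45 ≈ -472.64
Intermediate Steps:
m(g, a) = -a/2
S(p, L) = (6 + L)/(L + p)
o(M) = 3/2 - M/2 (o(M) = (M - 3)*(-½*1) = (-3 + M)*(-½) = 3/2 - M/2)
o(S(-26, -19)) - (-90 + 94*((1 + 5)*1)) = (3/2 - (6 - 19)/(2*(-19 - 26))) - (-90 + 94*((1 + 5)*1)) = (3/2 - (-13)/(2*(-45))) - (-90 + 94*(6*1)) = (3/2 - (-1)*(-13)/90) - (-90 + 94*6) = (3/2 - ½*13/45) - (-90 + 564) = (3/2 - 13/90) - 1*474 = 61/45 - 474 = -21269/45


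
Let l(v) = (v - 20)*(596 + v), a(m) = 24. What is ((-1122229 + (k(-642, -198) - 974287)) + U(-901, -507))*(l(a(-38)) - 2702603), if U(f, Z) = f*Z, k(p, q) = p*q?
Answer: 4084187148939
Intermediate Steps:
l(v) = (-20 + v)*(596 + v)
U(f, Z) = Z*f
((-1122229 + (k(-642, -198) - 974287)) + U(-901, -507))*(l(a(-38)) - 2702603) = ((-1122229 + (-642*(-198) - 974287)) - 507*(-901))*((-11920 + 24² + 576*24) - 2702603) = ((-1122229 + (127116 - 974287)) + 456807)*((-11920 + 576 + 13824) - 2702603) = ((-1122229 - 847171) + 456807)*(2480 - 2702603) = (-1969400 + 456807)*(-2700123) = -1512593*(-2700123) = 4084187148939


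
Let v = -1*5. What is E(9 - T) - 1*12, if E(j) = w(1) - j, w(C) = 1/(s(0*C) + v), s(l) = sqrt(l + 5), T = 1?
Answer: -81/4 - sqrt(5)/20 ≈ -20.362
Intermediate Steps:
v = -5
s(l) = sqrt(5 + l)
w(C) = 1/(-5 + sqrt(5)) (w(C) = 1/(sqrt(5 + 0*C) - 5) = 1/(sqrt(5 + 0) - 5) = 1/(sqrt(5) - 5) = 1/(-5 + sqrt(5)))
E(j) = -1/4 - j - sqrt(5)/20 (E(j) = (-1/4 - sqrt(5)/20) - j = -1/4 - j - sqrt(5)/20)
E(9 - T) - 1*12 = (-1/4 - (9 - 1*1) - sqrt(5)/20) - 1*12 = (-1/4 - (9 - 1) - sqrt(5)/20) - 12 = (-1/4 - 1*8 - sqrt(5)/20) - 12 = (-1/4 - 8 - sqrt(5)/20) - 12 = (-33/4 - sqrt(5)/20) - 12 = -81/4 - sqrt(5)/20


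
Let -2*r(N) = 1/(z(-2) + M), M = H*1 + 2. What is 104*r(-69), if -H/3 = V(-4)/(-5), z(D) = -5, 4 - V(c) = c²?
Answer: 260/51 ≈ 5.0980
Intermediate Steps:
V(c) = 4 - c²
H = -36/5 (H = -3*(4 - 1*(-4)²)/(-5) = -3*(4 - 1*16)*(-1)/5 = -3*(4 - 16)*(-1)/5 = -(-36)*(-1)/5 = -3*12/5 = -36/5 ≈ -7.2000)
M = -26/5 (M = -36/5*1 + 2 = -36/5 + 2 = -26/5 ≈ -5.2000)
r(N) = 5/102 (r(N) = -1/(2*(-5 - 26/5)) = -1/(2*(-51/5)) = -½*(-5/51) = 5/102)
104*r(-69) = 104*(5/102) = 260/51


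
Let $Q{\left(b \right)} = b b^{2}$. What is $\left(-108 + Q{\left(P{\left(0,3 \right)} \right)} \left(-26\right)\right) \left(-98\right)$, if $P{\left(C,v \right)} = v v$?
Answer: $1868076$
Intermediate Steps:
$P{\left(C,v \right)} = v^{2}$
$Q{\left(b \right)} = b^{3}$
$\left(-108 + Q{\left(P{\left(0,3 \right)} \right)} \left(-26\right)\right) \left(-98\right) = \left(-108 + \left(3^{2}\right)^{3} \left(-26\right)\right) \left(-98\right) = \left(-108 + 9^{3} \left(-26\right)\right) \left(-98\right) = \left(-108 + 729 \left(-26\right)\right) \left(-98\right) = \left(-108 - 18954\right) \left(-98\right) = \left(-19062\right) \left(-98\right) = 1868076$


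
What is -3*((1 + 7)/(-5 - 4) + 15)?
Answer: -127/3 ≈ -42.333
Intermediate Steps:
-3*((1 + 7)/(-5 - 4) + 15) = -3*(8/(-9) + 15) = -3*(8*(-1/9) + 15) = -3*(-8/9 + 15) = -3*127/9 = -127/3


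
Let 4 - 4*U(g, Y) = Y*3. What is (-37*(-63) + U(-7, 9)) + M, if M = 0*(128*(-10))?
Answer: 9301/4 ≈ 2325.3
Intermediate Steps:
U(g, Y) = 1 - 3*Y/4 (U(g, Y) = 1 - Y*3/4 = 1 - 3*Y/4)
M = 0 (M = 0*(-1280) = 0)
(-37*(-63) + U(-7, 9)) + M = (-37*(-63) + (1 - ¾*9)) + 0 = (2331 + (1 - 27/4)) + 0 = (2331 - 23/4) + 0 = 9301/4 + 0 = 9301/4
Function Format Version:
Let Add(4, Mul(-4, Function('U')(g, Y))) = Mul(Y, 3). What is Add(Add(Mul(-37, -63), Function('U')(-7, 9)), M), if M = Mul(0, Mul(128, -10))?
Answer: Rational(9301, 4) ≈ 2325.3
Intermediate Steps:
Function('U')(g, Y) = Add(1, Mul(Rational(-3, 4), Y)) (Function('U')(g, Y) = Add(1, Mul(Rational(-1, 4), Mul(Y, 3))) = Add(1, Mul(Rational(-1, 4), Mul(3, Y))) = Add(1, Mul(Rational(-3, 4), Y)))
M = 0 (M = Mul(0, -1280) = 0)
Add(Add(Mul(-37, -63), Function('U')(-7, 9)), M) = Add(Add(Mul(-37, -63), Add(1, Mul(Rational(-3, 4), 9))), 0) = Add(Add(2331, Add(1, Rational(-27, 4))), 0) = Add(Add(2331, Rational(-23, 4)), 0) = Add(Rational(9301, 4), 0) = Rational(9301, 4)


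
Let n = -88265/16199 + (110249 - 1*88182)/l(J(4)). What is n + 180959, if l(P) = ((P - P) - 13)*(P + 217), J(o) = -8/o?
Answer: 8192532616587/45276205 ≈ 1.8095e+5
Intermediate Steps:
l(P) = -2821 - 13*P (l(P) = (0 - 13)*(217 + P) = -13*(217 + P) = -2821 - 13*P)
n = -604164008/45276205 (n = -88265/16199 + (110249 - 1*88182)/(-2821 - (-104)/4) = -88265*1/16199 + (110249 - 88182)/(-2821 - (-104)/4) = -88265/16199 + 22067/(-2821 - 13*(-2)) = -88265/16199 + 22067/(-2821 + 26) = -88265/16199 + 22067/(-2795) = -88265/16199 + 22067*(-1/2795) = -88265/16199 - 22067/2795 = -604164008/45276205 ≈ -13.344)
n + 180959 = -604164008/45276205 + 180959 = 8192532616587/45276205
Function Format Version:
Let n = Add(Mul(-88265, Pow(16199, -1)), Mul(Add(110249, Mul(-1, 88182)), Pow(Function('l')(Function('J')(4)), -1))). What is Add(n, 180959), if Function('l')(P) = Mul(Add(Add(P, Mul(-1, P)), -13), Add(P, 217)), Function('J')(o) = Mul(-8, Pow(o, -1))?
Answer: Rational(8192532616587, 45276205) ≈ 1.8095e+5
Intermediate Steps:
Function('l')(P) = Add(-2821, Mul(-13, P)) (Function('l')(P) = Mul(Add(0, -13), Add(217, P)) = Mul(-13, Add(217, P)) = Add(-2821, Mul(-13, P)))
n = Rational(-604164008, 45276205) (n = Add(Mul(-88265, Pow(16199, -1)), Mul(Add(110249, Mul(-1, 88182)), Pow(Add(-2821, Mul(-13, Mul(-8, Pow(4, -1)))), -1))) = Add(Mul(-88265, Rational(1, 16199)), Mul(Add(110249, -88182), Pow(Add(-2821, Mul(-13, Mul(-8, Rational(1, 4)))), -1))) = Add(Rational(-88265, 16199), Mul(22067, Pow(Add(-2821, Mul(-13, -2)), -1))) = Add(Rational(-88265, 16199), Mul(22067, Pow(Add(-2821, 26), -1))) = Add(Rational(-88265, 16199), Mul(22067, Pow(-2795, -1))) = Add(Rational(-88265, 16199), Mul(22067, Rational(-1, 2795))) = Add(Rational(-88265, 16199), Rational(-22067, 2795)) = Rational(-604164008, 45276205) ≈ -13.344)
Add(n, 180959) = Add(Rational(-604164008, 45276205), 180959) = Rational(8192532616587, 45276205)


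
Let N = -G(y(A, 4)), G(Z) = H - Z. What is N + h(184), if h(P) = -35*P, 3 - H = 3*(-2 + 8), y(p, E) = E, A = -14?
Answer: -6421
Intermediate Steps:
H = -15 (H = 3 - 3*(-2 + 8) = 3 - 3*6 = 3 - 1*18 = 3 - 18 = -15)
G(Z) = -15 - Z
N = 19 (N = -(-15 - 1*4) = -(-15 - 4) = -1*(-19) = 19)
N + h(184) = 19 - 35*184 = 19 - 6440 = -6421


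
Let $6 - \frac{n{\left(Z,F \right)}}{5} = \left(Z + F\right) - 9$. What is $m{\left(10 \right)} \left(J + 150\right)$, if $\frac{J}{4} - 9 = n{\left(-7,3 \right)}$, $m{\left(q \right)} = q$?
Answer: $5660$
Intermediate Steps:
$n{\left(Z,F \right)} = 75 - 5 F - 5 Z$ ($n{\left(Z,F \right)} = 30 - 5 \left(\left(Z + F\right) - 9\right) = 30 - 5 \left(\left(F + Z\right) - 9\right) = 30 - 5 \left(-9 + F + Z\right) = 30 - \left(-45 + 5 F + 5 Z\right) = 75 - 5 F - 5 Z$)
$J = 416$ ($J = 36 + 4 \left(75 - 15 - -35\right) = 36 + 4 \left(75 - 15 + 35\right) = 36 + 4 \cdot 95 = 36 + 380 = 416$)
$m{\left(10 \right)} \left(J + 150\right) = 10 \left(416 + 150\right) = 10 \cdot 566 = 5660$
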